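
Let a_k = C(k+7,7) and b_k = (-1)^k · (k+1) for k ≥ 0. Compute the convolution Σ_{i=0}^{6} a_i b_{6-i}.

781

The convolution is the t^6 coefficient of A(t)B(t).
Σ = 1·7 + 8·(-6) + 36·5 + 120·(-4) + 330·3 + 792·(-2) + 1716·1 = 781.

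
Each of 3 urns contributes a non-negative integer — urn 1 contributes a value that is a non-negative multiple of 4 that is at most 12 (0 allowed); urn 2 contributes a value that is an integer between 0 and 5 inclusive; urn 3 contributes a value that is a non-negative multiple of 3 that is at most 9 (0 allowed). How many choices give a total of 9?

The generating function for the choices is (1 + z⁴ + z⁸ + z¹²)·(1 + z + z² + z³ + z⁴ + z⁵)·(1 + z³ + z⁶ + z⁹); the count is [z⁹].
(1 + z⁴ + z⁸ + z¹²) has coefficients 1,0,0,0,1,0,0,0,1,0 for degrees 0…9.
(1 + z + z² + z³ + z⁴ + z⁵) has coefficients 1,1,1,1,1,1,0,0,0,0 for degrees 0…9.
Finally multiplying by (1 + z³ + z⁶ + z⁹), the product of all factors after the first has coefficients 1,1,1,2,2,2,2,2,2,2 for degrees 0…9.
[z⁹] = 1·2 + 1·2 + 1·1 = 5.

5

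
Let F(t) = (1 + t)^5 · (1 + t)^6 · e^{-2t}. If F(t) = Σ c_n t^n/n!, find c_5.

The EGF product rule gives c_5 = Σ_{k_1+k_2+k_3=5} C(5; k_1,k_2,k_3) · ∏ g_i(k_i), where (1+t)^5 gives the falling factorial (5)_k; (1+t)^6 gives the falling factorial (6)_k; e^{-2t} gives (-2)^k.
g_1(k) for k = 0…5: 1, 5, 20, 60, 120, 120.
g_2(k) for k = 0…5: 1, 6, 30, 120, 360, 720.
g_3(k) for k = 0…5: 1, -2, 4, -8, 16, -32.
First combine the last two factors: h(k) = Σ_j C(k,j)·g_2(j)·g_3(k−j) for k = 0…5: 1, 4, 10, 4, -56, -32.
c_5 = Σ_k C(5,k)·g_1(k)·h(5−k) = 1·1·(-32) + 5·5·(-56) + 10·20·4 + 10·60·10 + 5·120·4 + 1·120·1 = −32 − 1400 + 800 + 6000 + 2400 + 120 = 7888.

7888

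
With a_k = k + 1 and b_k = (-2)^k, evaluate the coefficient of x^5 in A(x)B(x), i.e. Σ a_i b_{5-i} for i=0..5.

-12

Write out a_i and b_{5-i} for i = 0,…,5 and sum the products.
Σ = 1·(-32) + 2·16 + 3·(-8) + 4·4 + 5·(-2) + 6·1 = -12.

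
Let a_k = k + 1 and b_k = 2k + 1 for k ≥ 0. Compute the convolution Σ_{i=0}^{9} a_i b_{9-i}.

385

Write out a_i and b_{9-i} for i = 0,…,9 and sum the products.
Σ = 1·19 + 2·17 + 3·15 + 4·13 + 5·11 + 6·9 + 7·7 + 8·5 + 9·3 + 10·1 = 385.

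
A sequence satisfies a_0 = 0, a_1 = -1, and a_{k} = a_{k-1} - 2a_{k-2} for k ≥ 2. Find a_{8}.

3

The ordinary generating function has denominator 1 - t + 2t^2.
Iterating the recurrence: a_0,…,a_{8} = 0, -1, -1, 1, 3, 1, -5, -7, 3.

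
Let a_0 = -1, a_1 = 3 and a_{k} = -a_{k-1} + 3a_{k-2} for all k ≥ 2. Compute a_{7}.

The ordinary generating function has denominator 1 + t - 3t^2.
Iterating the recurrence: a_0,…,a_{7} = -1, 3, -6, 15, -33, 78, -177, 411.

411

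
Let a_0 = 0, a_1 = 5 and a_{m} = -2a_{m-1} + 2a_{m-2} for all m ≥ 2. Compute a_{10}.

-33440

The ordinary generating function has denominator 1 + 2q - 2q^2.
Iterating the recurrence: a_0,…,a_{10} = 0, 5, -10, 30, -80, 220, -600, 1640, -4480, 12240, -33440.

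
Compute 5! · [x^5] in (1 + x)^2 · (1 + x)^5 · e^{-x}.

34

The EGF product rule gives c_5 = Σ_{k_1+k_2+k_3=5} C(5; k_1,k_2,k_3) · ∏ g_i(k_i), where (1+x)^2 gives the falling factorial (2)_k; (1+x)^5 gives the falling factorial (5)_k; e^{-x} gives (-1)^k.
g_1(k) for k = 0…5: 1, 2, 2, 0, 0, 0.
g_2(k) for k = 0…5: 1, 5, 20, 60, 120, 120.
g_3(k) for k = 0…5: 1, -1, 1, -1, 1, -1.
First combine the last two factors: h(k) = Σ_j C(k,j)·g_2(j)·g_3(k−j) for k = 0…5: 1, 4, 11, 14, -19, -56.
c_5 = Σ_k C(5,k)·g_1(k)·h(5−k) = 1·1·(-56) + 5·2·(-19) + 10·2·14 = −56 − 190 + 280 = 34.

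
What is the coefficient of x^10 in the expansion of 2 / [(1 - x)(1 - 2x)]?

4094

The denominator gives the recurrence a_n = 3a_(n−1) − 2a_(n−2) for n ≥ 2; the numerator fixes a_0 = 2, a_1 = 6.
Iterating: 2, 6, 14, 30, 62, 126, 254, 510, 1022, 2046, 4094, so a_10 = 4094.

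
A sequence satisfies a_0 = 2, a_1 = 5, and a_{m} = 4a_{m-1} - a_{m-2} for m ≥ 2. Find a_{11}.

The ordinary generating function has denominator 1 - 4x + x^2.
Iterating the recurrence: a_0,…,a_{11} = 2, 5, 18, 67, 250, 933, 3482, 12995, 48498, 180997, 675490, 2520963.

2520963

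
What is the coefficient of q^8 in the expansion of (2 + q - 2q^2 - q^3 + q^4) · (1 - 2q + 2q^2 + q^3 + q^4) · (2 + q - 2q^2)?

4

(2 + q - 2q^2 - q^3 + q^4) has coefficients 2,1,-2,-1,1 for degrees 0…4.
(1 - 2q + 2q^2 + q^3 + q^4) has coefficients 1,-2,2,1,1,0,0,0,0 for degrees 0…8.
Finally multiplying by (2 + q - 2q^2), the product of all factors after the first has coefficients 2,-3,0,8,-1,-1,-2,0,0 for degrees 0…8.
[q^8] = 2·0 + 1·0 − 2·(-2) − 1·(-1) + 1·(-1) = 4.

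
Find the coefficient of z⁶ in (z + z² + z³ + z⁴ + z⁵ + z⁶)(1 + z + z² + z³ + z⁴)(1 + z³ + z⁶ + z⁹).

8

(z + z² + z³ + z⁴ + z⁵ + z⁶) has coefficients 0,1,1,1,1,1,1 for degrees 0…6.
(1 + z + z² + z³ + z⁴) has coefficients 1,1,1,1,1,0,0 for degrees 0…6.
Finally multiplying by (1 + z³ + z⁶ + z⁹), the product of all factors after the first has coefficients 1,1,1,2,2,1,2 for degrees 0…6.
[z⁶] = 1·1 + 1·2 + 1·2 + 1·1 + 1·1 + 1·1 = 8.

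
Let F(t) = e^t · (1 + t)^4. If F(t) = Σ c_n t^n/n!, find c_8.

The EGF product rule gives c_8 = Σ_{k_1+k_2=8} C(8; k_1,k_2) · ∏ g_i(k_i), where e^t gives (1)^k; (1+t)^4 gives the falling factorial (4)_k.
g_1(k) for k = 0…8: 1, 1, 1, 1, 1, 1, 1, 1, 1.
g_2(k) for k = 0…8: 1, 4, 12, 24, 24, 0, 0, 0, 0.
c_8 = Σ_k C(8,k)·g_1(k)·g_2(8−k) = 70·1·24 + 56·1·24 + 28·1·12 + 8·1·4 + 1·1·1 = 1680 + 1344 + 336 + 32 + 1 = 3393.

3393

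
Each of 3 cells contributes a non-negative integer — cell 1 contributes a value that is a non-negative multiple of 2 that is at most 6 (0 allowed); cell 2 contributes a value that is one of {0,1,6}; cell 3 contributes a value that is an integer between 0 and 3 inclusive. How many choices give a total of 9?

The generating function for the choices is (1 + z^2 + z^4 + z^6)·(1 + z + z^6)·(1 + z + z^2 + z^3); the count is [z^9].
(1 + z^2 + z^4 + z^6) has coefficients 1,0,1,0,1,0,1 for degrees 0…6.
(1 + z + z^6) has coefficients 1,1,0,0,0,0,1,0,0,0 for degrees 0…9.
Finally multiplying by (1 + z + z^2 + z^3), the product of all factors after the first has coefficients 1,2,2,2,1,0,1,1,1,1 for degrees 0…9.
[z^9] = 1·1 + 1·1 + 1·0 + 1·2 = 4.

4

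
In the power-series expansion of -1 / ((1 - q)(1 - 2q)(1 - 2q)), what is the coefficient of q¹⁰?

-20481

The denominator gives the recurrence a_n = 5a_(n−1) − 8a_(n−2) + 4a_(n−3) for n ≥ 3; the numerator fixes a_0 = -1, a_1 = -5, a_2 = -17.
Iterating: -1, -5, -17, -49, -129, -321, -769, -1793, -4097, -9217, -20481, so a_10 = -20481.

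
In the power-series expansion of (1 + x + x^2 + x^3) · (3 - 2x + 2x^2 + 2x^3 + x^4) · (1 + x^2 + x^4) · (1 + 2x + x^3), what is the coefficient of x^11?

13

(1 + x + x^2 + x^3) has coefficients 1,1,1,1 for degrees 0…3.
(3 - 2x + 2x^2 + 2x^3 + x^4) has coefficients 3,-2,2,2,1,0,0,0,0,0,0,0 for degrees 0…11.
Multiplying by (1 + x^2 + x^4) gives running coefficients 3,-2,5,0,6,0,3,2,1,0,0,0 for degrees 0…11.
Finally multiplying by (1 + 2x + x^3), the product of all factors after the first has coefficients 3,4,1,13,4,17,3,14,5,5,2,1 for degrees 0…11.
[x^11] = 1·1 + 1·2 + 1·5 + 1·5 = 13.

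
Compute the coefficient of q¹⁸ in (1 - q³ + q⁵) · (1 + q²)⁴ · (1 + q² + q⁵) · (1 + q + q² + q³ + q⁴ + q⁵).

12

(1 - q³ + q⁵) has coefficients 1,0,0,-1,0,1 for degrees 0…5.
(1 + q²)⁴ has coefficients 1,0,4,0,6,0,4,0,1,0,0,0,0,0,0,0,0,0,0 for degrees 0…18.
Multiplying by (1 + q² + q⁵) gives running coefficients 1,0,5,0,10,1,10,4,5,6,1,4,0,1,0,0,0,0,0 for degrees 0…18.
Finally multiplying by (1 + q + q² + q³ + q⁴ + q⁵), the product of all factors after the first has coefficients 1,1,6,6,16,17,26,30,30,36,27,30,20,17,12,6,5,1,1 for degrees 0…18.
[q¹⁸] = 1·1 − 1·6 + 1·17 = 12.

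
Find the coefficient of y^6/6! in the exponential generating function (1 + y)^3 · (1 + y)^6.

60480

The EGF product rule gives c_6 = Σ_{k_1+k_2=6} C(6; k_1,k_2) · ∏ g_i(k_i), where (1+y)^3 gives the falling factorial (3)_k; (1+y)^6 gives the falling factorial (6)_k.
g_1(k) for k = 0…6: 1, 3, 6, 6, 0, 0, 0.
g_2(k) for k = 0…6: 1, 6, 30, 120, 360, 720, 720.
c_6 = Σ_k C(6,k)·g_1(k)·g_2(6−k) = 1·1·720 + 6·3·720 + 15·6·360 + 20·6·120 = 720 + 12960 + 32400 + 14400 = 60480.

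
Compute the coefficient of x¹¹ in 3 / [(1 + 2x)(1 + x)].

Partial fractions give a closed form: a_n = (6)·(-2)^n + (-3)·(-1)^n.
At n = 11: a_11 = -12285.

-12285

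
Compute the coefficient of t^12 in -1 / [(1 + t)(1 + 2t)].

The denominator gives the recurrence a_n = −3a_(n−1) − 2a_(n−2) for n ≥ 2; the numerator fixes a_0 = -1, a_1 = 3.
Iterating: -1, 3, -7, 15, -31, 63, -127, 255, -511, 1023, -2047, 4095, -8191, so a_12 = -8191.

-8191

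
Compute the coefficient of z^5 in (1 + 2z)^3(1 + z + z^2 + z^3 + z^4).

(1 + 2z)^3 has coefficients 1,6,12,8 for degrees 0…3.
(1 + z + z^2 + z^3 + z^4) has coefficients 1,1,1,1,1,0 for degrees 0…5.
[z^5] = 1·0 + 6·1 + 12·1 + 8·1 = 26.

26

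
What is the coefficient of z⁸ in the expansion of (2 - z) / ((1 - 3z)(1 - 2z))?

32037

The denominator gives the recurrence a_n = 5a_(n−1) − 6a_(n−2) for n ≥ 2; the numerator fixes a_0 = 2, a_1 = 9.
Iterating: 2, 9, 33, 111, 357, 1119, 3453, 10551, 32037, so a_8 = 32037.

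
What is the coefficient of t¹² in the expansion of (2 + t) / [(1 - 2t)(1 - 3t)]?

3699607

Partial fractions give a closed form: a_n = (-5)·2^n + (7)·3^n.
At n = 12: a_12 = 3699607.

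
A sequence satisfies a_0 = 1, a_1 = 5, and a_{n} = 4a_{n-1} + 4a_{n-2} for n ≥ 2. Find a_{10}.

The ordinary generating function has denominator 1 - 4y - 4y^2.
Iterating the recurrence: a_0,…,a_{10} = 1, 5, 24, 116, 560, 2704, 13056, 63040, 304384, 1469696, 7096320.

7096320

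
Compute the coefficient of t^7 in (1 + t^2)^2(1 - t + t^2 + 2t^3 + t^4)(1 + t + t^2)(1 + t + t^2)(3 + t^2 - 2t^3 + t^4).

(1 + t^2)^2 has coefficients 1,0,2,0,1 for degrees 0…4.
(1 - t + t^2 + 2t^3 + t^4) has coefficients 1,-1,1,2,1,0,0,0 for degrees 0…7.
Multiplying by (1 + t + t^2) gives running coefficients 1,0,1,2,4,3,1,0 for degrees 0…7.
Multiplying by (1 + t + t^2) gives running coefficients 1,1,2,3,7,9,8,4 for degrees 0…7.
Finally multiplying by (3 + t^2 - 2t^3 + t^4), the product of all factors after the first has coefficients 3,3,7,8,22,27,27,10 for degrees 0…7.
[t^7] = 1·10 + 2·27 + 1·8 = 72.

72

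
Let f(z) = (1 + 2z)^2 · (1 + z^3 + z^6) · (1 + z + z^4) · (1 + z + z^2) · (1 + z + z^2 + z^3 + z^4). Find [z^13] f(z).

77

(1 + 2z)^2 has coefficients 1,4,4 for degrees 0…2.
(1 + z^3 + z^6) has coefficients 1,0,0,1,0,0,1,0,0,0,0,0,0,0 for degrees 0…13.
Multiplying by (1 + z + z^4) gives running coefficients 1,1,0,1,2,0,1,2,0,0,1,0,0,0 for degrees 0…13.
Multiplying by (1 + z + z^2) gives running coefficients 1,2,2,2,3,3,3,3,3,2,1,1,1,0 for degrees 0…13.
Finally multiplying by (1 + z + z^2 + z^3 + z^4), the product of all factors after the first has coefficients 1,3,5,7,10,12,13,14,15,14,12,10,8,5 for degrees 0…13.
[z^13] = 1·5 + 4·8 + 4·10 = 77.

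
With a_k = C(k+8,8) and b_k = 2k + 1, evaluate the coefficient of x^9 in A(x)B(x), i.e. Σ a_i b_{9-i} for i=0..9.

This is [x^9] in the product of the two ordinary generating functions.
Σ = 1·19 + 9·17 + 45·15 + 165·13 + 495·11 + 1287·9 + 3003·7 + 6435·5 + 12870·3 + 24310·1 = 136136.

136136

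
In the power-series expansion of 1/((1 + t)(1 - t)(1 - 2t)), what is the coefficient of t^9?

Partial fractions give a closed form: a_n = (1/6)·(-1)^n + (-1/2)·1^n + (4/3)·2^n.
At n = 9: a_9 = 682.

682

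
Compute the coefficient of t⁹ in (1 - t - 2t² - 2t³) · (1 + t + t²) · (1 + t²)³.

(1 - t - 2t² - 2t³) has coefficients 1,-1,-2,-2 for degrees 0…3.
(1 + t + t²) has coefficients 1,1,1,0,0,0,0,0,0,0 for degrees 0…9.
Finally multiplying by (1 + t²)³, the product of all factors after the first has coefficients 1,1,4,3,6,3,4,1,1,0 for degrees 0…9.
[t⁹] = 1·0 − 1·1 − 2·1 − 2·4 = -11.

-11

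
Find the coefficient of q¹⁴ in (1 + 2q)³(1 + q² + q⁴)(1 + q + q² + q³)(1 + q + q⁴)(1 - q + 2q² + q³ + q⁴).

(1 + 2q)³ has coefficients 1,6,12,8 for degrees 0…3.
(1 + q² + q⁴) has coefficients 1,0,1,0,1,0,0,0,0,0,0,0,0,0,0 for degrees 0…14.
Multiplying by (1 + q + q² + q³) gives running coefficients 1,1,2,2,2,2,1,1,0,0,0,0,0,0,0 for degrees 0…14.
Multiplying by (1 + q + q⁴) gives running coefficients 1,2,3,4,5,5,5,4,3,2,1,1,0,0,0 for degrees 0…14.
Finally multiplying by (1 - q + 2q² + q³ + q⁴), the product of all factors after the first has coefficients 1,1,3,6,10,13,17,18,19,17,14,11,6,5,2 for degrees 0…14.
[q¹⁴] = 1·2 + 6·5 + 12·6 + 8·11 = 192.

192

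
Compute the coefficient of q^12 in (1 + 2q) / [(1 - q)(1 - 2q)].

16381

Partial fractions give a closed form: a_n = (-3)·1^n + (4)·2^n.
At n = 12: a_12 = 16381.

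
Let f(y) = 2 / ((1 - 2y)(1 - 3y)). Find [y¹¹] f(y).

The denominator gives the recurrence a_n = 5a_(n−1) − 6a_(n−2) for n ≥ 2; the numerator fixes a_0 = 2, a_1 = 10.
Iterating: 2, 10, 38, 130, 422, 1330, 4118, 12610, 38342, 116050, 350198, 1054690, so a_11 = 1054690.

1054690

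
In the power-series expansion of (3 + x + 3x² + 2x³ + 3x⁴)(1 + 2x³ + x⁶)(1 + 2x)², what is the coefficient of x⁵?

58

(3 + x + 3x² + 2x³ + 3x⁴) has coefficients 3,1,3,2,3 for degrees 0…4.
(1 + 2x³ + x⁶) has coefficients 1,0,0,2,0,0 for degrees 0…5.
Finally multiplying by (1 + 2x)², the product of all factors after the first has coefficients 1,4,4,2,8,8 for degrees 0…5.
[x⁵] = 3·8 + 1·8 + 3·2 + 2·4 + 3·4 = 58.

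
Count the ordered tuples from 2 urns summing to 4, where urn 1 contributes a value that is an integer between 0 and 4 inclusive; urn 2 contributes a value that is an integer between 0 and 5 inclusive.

The generating function for the choices is (1 + z + z² + z³ + z⁴)·(1 + z + z² + z³ + z⁴ + z⁵); the count is [z⁴].
(1 + z + z² + z³ + z⁴) has coefficients 1,1,1,1,1 for degrees 0…4.
(1 + z + z² + z³ + z⁴ + z⁵) has coefficients 1,1,1,1,1 for degrees 0…4.
[z⁴] = 1·1 + 1·1 + 1·1 + 1·1 + 1·1 = 5.

5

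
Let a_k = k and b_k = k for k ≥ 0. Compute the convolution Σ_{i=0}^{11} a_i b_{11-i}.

This is [x^11] in the product of the two ordinary generating functions.
Σ = 0·11 + 1·10 + 2·9 + 3·8 + 4·7 + 5·6 + 6·5 + 7·4 + 8·3 + 9·2 + 10·1 + 11·0 = 220.

220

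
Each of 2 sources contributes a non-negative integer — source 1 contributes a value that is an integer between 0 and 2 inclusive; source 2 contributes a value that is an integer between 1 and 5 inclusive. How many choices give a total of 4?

3

The generating function for the choices is (1 + x + x^2)·(x + x^2 + x^3 + x^4 + x^5); the count is [x^4].
(1 + x + x^2) has coefficients 1,1,1 for degrees 0…2.
(x + x^2 + x^3 + x^4 + x^5) has coefficients 0,1,1,1,1 for degrees 0…4.
[x^4] = 1·1 + 1·1 + 1·1 = 3.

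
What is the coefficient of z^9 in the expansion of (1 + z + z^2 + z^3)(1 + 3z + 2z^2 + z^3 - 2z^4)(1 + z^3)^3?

19

(1 + z + z^2 + z^3) has coefficients 1,1,1,1 for degrees 0…3.
(1 + 3z + 2z^2 + z^3 - 2z^4) has coefficients 1,3,2,1,-2,0,0,0,0,0 for degrees 0…9.
Finally multiplying by (1 + z^3)^3, the product of all factors after the first has coefficients 1,3,2,4,7,6,6,3,6,4 for degrees 0…9.
[z^9] = 1·4 + 1·6 + 1·3 + 1·6 = 19.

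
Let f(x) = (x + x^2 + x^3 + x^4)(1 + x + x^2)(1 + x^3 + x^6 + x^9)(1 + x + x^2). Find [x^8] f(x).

12

(x + x^2 + x^3 + x^4) has coefficients 0,1,1,1,1 for degrees 0…4.
(1 + x + x^2) has coefficients 1,1,1,0,0,0,0,0,0 for degrees 0…8.
Multiplying by (1 + x^3 + x^6 + x^9) gives running coefficients 1,1,1,1,1,1,1,1,1 for degrees 0…8.
Finally multiplying by (1 + x + x^2), the product of all factors after the first has coefficients 1,2,3,3,3,3,3,3,3 for degrees 0…8.
[x^8] = 1·3 + 1·3 + 1·3 + 1·3 = 12.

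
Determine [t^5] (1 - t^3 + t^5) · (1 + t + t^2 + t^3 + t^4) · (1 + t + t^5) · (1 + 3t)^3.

(1 - t^3 + t^5) has coefficients 1,0,0,-1,0,1 for degrees 0…5.
(1 + t + t^2 + t^3 + t^4) has coefficients 1,1,1,1,1,0 for degrees 0…5.
Multiplying by (1 + t + t^5) gives running coefficients 1,2,2,2,2,2 for degrees 0…5.
Finally multiplying by (1 + 3t)^3, the product of all factors after the first has coefficients 1,11,47,101,128,128 for degrees 0…5.
[t^5] = 1·128 − 1·47 + 1·1 = 82.

82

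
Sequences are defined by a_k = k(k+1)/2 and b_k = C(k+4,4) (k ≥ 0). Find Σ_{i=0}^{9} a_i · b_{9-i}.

Write out a_i and b_{9-i} for i = 0,…,9 and sum the products.
Σ = 0·715 + 1·495 + 3·330 + 6·210 + 10·126 + 15·70 + 21·35 + 28·15 + 36·5 + 45·1 = 6435.

6435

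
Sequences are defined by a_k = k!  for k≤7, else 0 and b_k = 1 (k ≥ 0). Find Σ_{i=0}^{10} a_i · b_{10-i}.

5914

Write out a_i and b_{10-i} for i = 0,…,10 and sum the products.
Σ = 1·1 + 1·1 + 2·1 + 6·1 + 24·1 + 120·1 + 720·1 + 5040·1 + 0·1 + 0·1 + 0·1 = 5914.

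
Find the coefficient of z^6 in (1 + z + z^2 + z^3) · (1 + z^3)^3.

(1 + z + z^2 + z^3) has coefficients 1,1,1,1 for degrees 0…3.
(1 + z^3)^3 has coefficients 1,0,0,3,0,0,3 for degrees 0…6.
[z^6] = 1·3 + 1·0 + 1·0 + 1·3 = 6.

6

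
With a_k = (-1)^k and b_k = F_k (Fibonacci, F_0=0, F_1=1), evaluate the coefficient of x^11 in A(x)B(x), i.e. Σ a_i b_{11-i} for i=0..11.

56

This is [x^11] in the product of the two ordinary generating functions.
Σ = 1·89 − 1·55 + 1·34 − 1·21 + 1·13 − 1·8 + 1·5 − 1·3 + 1·2 − 1·1 + 1·1 − 1·0 = 56.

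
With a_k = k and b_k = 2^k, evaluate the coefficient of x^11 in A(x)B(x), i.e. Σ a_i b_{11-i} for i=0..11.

The convolution is the x^11 coefficient of A(x)B(x).
Σ = 0·2048 + 1·1024 + 2·512 + 3·256 + 4·128 + 5·64 + 6·32 + 7·16 + 8·8 + 9·4 + 10·2 + 11·1 = 4083.

4083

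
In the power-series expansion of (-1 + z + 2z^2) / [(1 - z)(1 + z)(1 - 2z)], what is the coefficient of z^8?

Partial fractions give a closed form: a_n = (-1)·1^n.
At n = 8: a_8 = -1.

-1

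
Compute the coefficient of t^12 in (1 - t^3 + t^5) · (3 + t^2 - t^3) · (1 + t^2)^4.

(1 - t^3 + t^5) has coefficients 1,0,0,-1,0,1 for degrees 0…5.
(3 + t^2 - t^3) has coefficients 3,0,1,-1,0,0,0,0,0,0,0,0,0 for degrees 0…12.
Finally multiplying by (1 + t^2)^4, the product of all factors after the first has coefficients 3,0,13,-1,22,-4,18,-6,7,-4,1,-1,0 for degrees 0…12.
[t^12] = 1·0 − 1·(-4) + 1·(-6) = -2.

-2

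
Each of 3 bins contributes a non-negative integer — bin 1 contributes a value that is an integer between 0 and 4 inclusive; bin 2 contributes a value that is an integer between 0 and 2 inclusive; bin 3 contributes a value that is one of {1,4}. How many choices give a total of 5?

The generating function for the choices is (1 + z + z² + z³ + z⁴)·(1 + z + z²)·(z + z⁴); the count is [z⁵].
(1 + z + z² + z³ + z⁴) has coefficients 1,1,1,1,1 for degrees 0…4.
(1 + z + z²) has coefficients 1,1,1,0,0,0 for degrees 0…5.
Finally multiplying by (z + z⁴), the product of all factors after the first has coefficients 0,1,1,1,1,1 for degrees 0…5.
[z⁵] = 1·1 + 1·1 + 1·1 + 1·1 + 1·1 = 5.

5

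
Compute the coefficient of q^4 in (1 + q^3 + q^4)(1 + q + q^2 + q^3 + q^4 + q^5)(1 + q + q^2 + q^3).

(1 + q^3 + q^4) has coefficients 1,0,0,1,1 for degrees 0…4.
(1 + q + q^2 + q^3 + q^4 + q^5) has coefficients 1,1,1,1,1 for degrees 0…4.
Finally multiplying by (1 + q + q^2 + q^3), the product of all factors after the first has coefficients 1,2,3,4,4 for degrees 0…4.
[q^4] = 1·4 + 1·2 + 1·1 = 7.

7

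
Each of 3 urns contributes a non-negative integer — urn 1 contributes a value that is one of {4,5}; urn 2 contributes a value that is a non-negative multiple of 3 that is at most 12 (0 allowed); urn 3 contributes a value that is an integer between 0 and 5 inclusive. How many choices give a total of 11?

The generating function for the choices is (x⁴ + x⁵)·(1 + x³ + x⁶ + x⁹ + x¹²)·(1 + x + x² + x³ + x⁴ + x⁵); the count is [x¹¹].
(x⁴ + x⁵) has coefficients 0,0,0,0,1,1 for degrees 0…5.
(1 + x³ + x⁶ + x⁹ + x¹²) has coefficients 1,0,0,1,0,0,1,0,0,1,0,0 for degrees 0…11.
Finally multiplying by (1 + x + x² + x³ + x⁴ + x⁵), the product of all factors after the first has coefficients 1,1,1,2,2,2,2,2,2,2,2,2 for degrees 0…11.
[x¹¹] = 1·2 + 1·2 = 4.

4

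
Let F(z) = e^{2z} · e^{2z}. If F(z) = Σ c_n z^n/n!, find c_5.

1024

The EGF product rule gives c_5 = Σ_{k_1+k_2=5} C(5; k_1,k_2) · ∏ g_i(k_i), where e^{2z} gives (2)^k; e^{2z} gives (2)^k.
g_1(k) for k = 0…5: 1, 2, 4, 8, 16, 32.
g_2(k) for k = 0…5: 1, 2, 4, 8, 16, 32.
c_5 = Σ_k C(5,k)·g_1(k)·g_2(5−k) = 1·1·32 + 5·2·16 + 10·4·8 + 10·8·4 + 5·16·2 + 1·32·1 = 32 + 160 + 320 + 320 + 160 + 32 = 1024.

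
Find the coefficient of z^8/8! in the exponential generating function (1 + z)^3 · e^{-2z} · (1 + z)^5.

The EGF product rule gives c_8 = Σ_{k_1+k_2+k_3=8} C(8; k_1,k_2,k_3) · ∏ g_i(k_i), where (1+z)^3 gives the falling factorial (3)_k; e^{-2z} gives (-2)^k; (1+z)^5 gives the falling factorial (5)_k.
g_1(k) for k = 0…8: 1, 3, 6, 6, 0, 0, 0, 0, 0.
g_2(k) for k = 0…8: 1, -2, 4, -8, 16, -32, 64, -128, 256.
g_3(k) for k = 0…8: 1, 5, 20, 60, 120, 120, 0, 0, 0.
First combine the last two factors: h(k) = Σ_j C(k,j)·g_2(j)·g_3(k−j) for k = 0…8: 1, 3, 4, -8, -24, 88, 64, -1248, 4096.
c_8 = Σ_k C(8,k)·g_1(k)·h(8−k) = 1·1·4096 + 8·3·(-1248) + 28·6·64 + 56·6·88 = 4096 − 29952 + 10752 + 29568 = 14464.

14464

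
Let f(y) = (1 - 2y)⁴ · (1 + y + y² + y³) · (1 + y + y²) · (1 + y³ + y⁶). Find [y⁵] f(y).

4

(1 - 2y)⁴ has coefficients 1,-8,24,-32,16 for degrees 0…4.
(1 + y + y² + y³) has coefficients 1,1,1,1,0,0 for degrees 0…5.
Multiplying by (1 + y + y²) gives running coefficients 1,2,3,3,2,1 for degrees 0…5.
Finally multiplying by (1 + y³ + y⁶), the product of all factors after the first has coefficients 1,2,3,4,4,4 for degrees 0…5.
[y⁵] = 1·4 − 8·4 + 24·4 − 32·3 + 16·2 = 4.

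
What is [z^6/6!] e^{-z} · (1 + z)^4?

The EGF product rule gives c_6 = Σ_{k_1+k_2=6} C(6; k_1,k_2) · ∏ g_i(k_i), where e^{-z} gives (-1)^k; (1+z)^4 gives the falling factorial (4)_k.
g_1(k) for k = 0…6: 1, -1, 1, -1, 1, -1, 1.
g_2(k) for k = 0…6: 1, 4, 12, 24, 24, 0, 0.
c_6 = Σ_k C(6,k)·g_1(k)·g_2(6−k) = 15·1·24 + 20·(-1)·24 + 15·1·12 + 6·(-1)·4 + 1·1·1 = 360 − 480 + 180 − 24 + 1 = 37.

37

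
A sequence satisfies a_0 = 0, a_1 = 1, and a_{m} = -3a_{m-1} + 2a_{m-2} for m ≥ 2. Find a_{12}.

-1010295

The ordinary generating function has denominator 1 + 3t - 2t^2.
Iterating the recurrence: a_0,…,a_{12} = 0, 1, -3, 11, -39, 139, -495, 1763, -6279, 22363, -79647, 283667, -1010295.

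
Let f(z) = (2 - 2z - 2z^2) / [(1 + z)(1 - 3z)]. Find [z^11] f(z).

The denominator gives the recurrence a_n = 2a_(n−1) + 3a_(n−2) for n ≥ 3; the numerator fixes a_0 = 2, a_1 = 2, a_2 = 8.
Iterating: 2, 2, 8, 22, 68, 202, 608, 1822, 5468, 16402, 49208, 147622, so a_11 = 147622.

147622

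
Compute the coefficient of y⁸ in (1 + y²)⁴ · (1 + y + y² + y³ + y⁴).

11

(1 + y²)⁴ has coefficients 1,0,4,0,6,0,4,0,1 for degrees 0…8.
(1 + y + y² + y³ + y⁴) has coefficients 1,1,1,1,1,0,0,0,0 for degrees 0…8.
[y⁸] = 1·0 + 4·0 + 6·1 + 4·1 + 1·1 = 11.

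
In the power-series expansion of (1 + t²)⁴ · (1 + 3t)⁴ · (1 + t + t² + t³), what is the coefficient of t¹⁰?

2221

(1 + t²)⁴ has coefficients 1,0,4,0,6,0,4,0,1 for degrees 0…8.
(1 + 3t)⁴ has coefficients 1,12,54,108,81,0,0,0,0,0,0 for degrees 0…10.
Finally multiplying by (1 + t + t² + t³), the product of all factors after the first has coefficients 1,13,67,175,255,243,189,81,0,0,0 for degrees 0…10.
[t¹⁰] = 1·0 + 4·0 + 6·189 + 4·255 + 1·67 = 2221.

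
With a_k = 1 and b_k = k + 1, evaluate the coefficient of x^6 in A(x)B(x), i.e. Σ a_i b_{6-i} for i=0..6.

The convolution is the x^6 coefficient of A(x)B(x).
Σ = 1·7 + 1·6 + 1·5 + 1·4 + 1·3 + 1·2 + 1·1 = 28.

28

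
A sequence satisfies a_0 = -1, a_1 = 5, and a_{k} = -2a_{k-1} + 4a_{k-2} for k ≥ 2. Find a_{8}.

-16768

The ordinary generating function has denominator 1 + 2z - 4z^2.
Iterating the recurrence: a_0,…,a_{8} = -1, 5, -14, 48, -152, 496, -1600, 5184, -16768.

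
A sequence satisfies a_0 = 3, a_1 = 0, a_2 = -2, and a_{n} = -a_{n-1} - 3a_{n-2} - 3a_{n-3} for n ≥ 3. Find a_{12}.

The ordinary generating function has denominator 1 + t + 3t^2 + 3t^3.
Iterating the recurrence: a_0,…,a_{12} = 3, 0, -2, -7, 13, 14, -32, -49, 103, 140, -302, -427, 913.

913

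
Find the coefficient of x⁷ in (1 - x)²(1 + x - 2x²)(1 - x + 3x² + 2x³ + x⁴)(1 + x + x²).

12

(1 - x)² has coefficients 1,-2,1 for degrees 0…2.
(1 + x - 2x²) has coefficients 1,1,-2,0,0,0,0,0 for degrees 0…7.
Multiplying by (1 - x + 3x² + 2x³ + x⁴) gives running coefficients 1,0,0,7,-3,-3,-2,0 for degrees 0…7.
Finally multiplying by (1 + x + x²), the product of all factors after the first has coefficients 1,1,1,7,4,1,-8,-5 for degrees 0…7.
[x⁷] = 1·(-5) − 2·(-8) + 1·1 = 12.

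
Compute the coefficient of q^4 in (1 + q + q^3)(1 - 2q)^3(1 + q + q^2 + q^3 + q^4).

(1 + q + q^3) has coefficients 1,1,0,1 for degrees 0…3.
(1 - 2q)^3 has coefficients 1,-6,12,-8,0 for degrees 0…4.
Finally multiplying by (1 + q + q^2 + q^3 + q^4), the product of all factors after the first has coefficients 1,-5,7,-1,-1 for degrees 0…4.
[q^4] = 1·(-1) + 1·(-1) + 1·(-5) = -7.

-7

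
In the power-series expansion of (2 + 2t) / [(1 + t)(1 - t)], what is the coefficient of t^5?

2

The denominator gives the recurrence a_n = a_(n−2) for n ≥ 2; the numerator fixes a_0 = 2, a_1 = 2.
Iterating: 2, 2, 2, 2, 2, 2, so a_5 = 2.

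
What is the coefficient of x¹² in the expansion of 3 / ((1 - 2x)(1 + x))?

8193

The denominator gives the recurrence a_n = a_(n−1) + 2a_(n−2) for n ≥ 2; the numerator fixes a_0 = 3, a_1 = 3.
Iterating: 3, 3, 9, 15, 33, 63, 129, 255, 513, 1023, 2049, 4095, 8193, so a_12 = 8193.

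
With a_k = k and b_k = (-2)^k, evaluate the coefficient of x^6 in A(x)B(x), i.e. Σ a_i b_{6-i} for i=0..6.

-12

This is [x^6] in the product of the two ordinary generating functions.
Σ = 0·64 + 1·(-32) + 2·16 + 3·(-8) + 4·4 + 5·(-2) + 6·1 = -12.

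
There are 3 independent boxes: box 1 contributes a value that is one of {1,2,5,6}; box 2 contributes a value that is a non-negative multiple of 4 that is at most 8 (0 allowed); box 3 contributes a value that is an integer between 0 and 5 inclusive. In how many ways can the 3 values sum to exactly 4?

2

The generating function for the choices is (t + t^2 + t^5 + t^6)·(1 + t^4 + t^8)·(1 + t + t^2 + t^3 + t^4 + t^5); the count is [t^4].
(t + t^2 + t^5 + t^6) has coefficients 0,1,1,0,0 for degrees 0…4.
(1 + t^4 + t^8) has coefficients 1,0,0,0,1 for degrees 0…4.
Finally multiplying by (1 + t + t^2 + t^3 + t^4 + t^5), the product of all factors after the first has coefficients 1,1,1,1,2 for degrees 0…4.
[t^4] = 1·1 + 1·1 = 2.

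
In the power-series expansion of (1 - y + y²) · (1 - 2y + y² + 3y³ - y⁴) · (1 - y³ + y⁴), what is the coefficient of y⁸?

(1 - y + y²) has coefficients 1,-1,1 for degrees 0…2.
(1 - 2y + y² + 3y³ - y⁴) has coefficients 1,-2,1,3,-1,0,0,0,0 for degrees 0…8.
Finally multiplying by (1 - y³ + y⁴), the product of all factors after the first has coefficients 1,-2,1,2,2,-3,-2,4,-1 for degrees 0…8.
[y⁸] = 1·(-1) − 1·4 + 1·(-2) = -7.

-7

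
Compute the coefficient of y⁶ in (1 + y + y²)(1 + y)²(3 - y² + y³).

(1 + y + y²) has coefficients 1,1,1 for degrees 0…2.
(1 + y)² has coefficients 1,2,1,0,0,0,0 for degrees 0…6.
Finally multiplying by (3 - y² + y³), the product of all factors after the first has coefficients 3,6,2,-1,1,1,0 for degrees 0…6.
[y⁶] = 1·0 + 1·1 + 1·1 = 2.

2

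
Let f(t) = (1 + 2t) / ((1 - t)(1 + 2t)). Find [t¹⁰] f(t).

Partial fractions give a closed form: a_n = (1)·1^n.
At n = 10: a_10 = 1.

1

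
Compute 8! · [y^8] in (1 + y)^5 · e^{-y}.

The EGF product rule gives c_8 = Σ_{k_1+k_2=8} C(8; k_1,k_2) · ∏ g_i(k_i), where (1+y)^5 gives the falling factorial (5)_k; e^{-y} gives (-1)^k.
g_1(k) for k = 0…8: 1, 5, 20, 60, 120, 120, 0, 0, 0.
g_2(k) for k = 0…8: 1, -1, 1, -1, 1, -1, 1, -1, 1.
c_8 = Σ_k C(8,k)·g_1(k)·g_2(8−k) = 1·1·1 + 8·5·(-1) + 28·20·1 + 56·60·(-1) + 70·120·1 + 56·120·(-1) = 1 − 40 + 560 − 3360 + 8400 − 6720 = -1159.

-1159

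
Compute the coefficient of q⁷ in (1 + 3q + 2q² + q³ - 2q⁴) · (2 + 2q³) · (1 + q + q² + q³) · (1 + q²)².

(1 + 3q + 2q² + q³ - 2q⁴) has coefficients 1,3,2,1,-2 for degrees 0…4.
(2 + 2q³) has coefficients 2,0,0,2,0,0,0,0 for degrees 0…7.
Multiplying by (1 + q + q² + q³) gives running coefficients 2,2,2,4,2,2,2,0 for degrees 0…7.
Finally multiplying by (1 + q²)², the product of all factors after the first has coefficients 2,2,6,8,8,12,8,8 for degrees 0…7.
[q⁷] = 1·8 + 3·8 + 2·12 + 1·8 − 2·8 = 48.

48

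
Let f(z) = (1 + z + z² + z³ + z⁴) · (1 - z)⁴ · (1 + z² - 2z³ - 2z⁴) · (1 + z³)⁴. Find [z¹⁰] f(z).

(1 + z + z² + z³ + z⁴) has coefficients 1,1,1,1,1 for degrees 0…4.
(1 - z)⁴ has coefficients 1,-4,6,-4,1,0,0,0,0,0,0 for degrees 0…10.
Multiplying by (1 + z² - 2z³ - 2z⁴) gives running coefficients 1,-4,7,-10,13,-8,-3,6,-2,0,0 for degrees 0…10.
Finally multiplying by (1 + z³)⁴, the product of all factors after the first has coefficients 1,-4,7,-6,-3,20,-37,34,8,-68,86 for degrees 0…10.
[z¹⁰] = 1·86 + 1·(-68) + 1·8 + 1·34 + 1·(-37) = 23.

23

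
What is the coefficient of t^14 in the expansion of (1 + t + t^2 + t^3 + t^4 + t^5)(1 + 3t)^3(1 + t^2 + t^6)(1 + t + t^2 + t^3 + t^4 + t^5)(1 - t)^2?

(1 + t + t^2 + t^3 + t^4 + t^5) has coefficients 1,1,1,1,1,1 for degrees 0…5.
(1 + 3t)^3 has coefficients 1,9,27,27,0,0,0,0,0,0,0,0,0,0,0 for degrees 0…14.
Multiplying by (1 + t^2 + t^6) gives running coefficients 1,9,28,36,27,27,1,9,27,27,0,0,0,0,0 for degrees 0…14.
Multiplying by (1 + t + t^2 + t^3 + t^4 + t^5) gives running coefficients 1,10,38,74,101,128,128,128,127,118,91,64,63,54,27 for degrees 0…14.
Finally multiplying by (1 - t)^2, the product of all factors after the first has coefficients 1,8,19,8,-9,0,-27,0,-1,-8,-18,0,26,-8,-18 for degrees 0…14.
[t^14] = 1·(-18) + 1·(-8) + 1·26 + 1·0 + 1·(-18) + 1·(-8) = -26.

-26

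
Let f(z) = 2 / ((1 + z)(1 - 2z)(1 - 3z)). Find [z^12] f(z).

Partial fractions give a closed form: a_n = (1/6)·(-1)^n + (-8/3)·2^n + (9/2)·3^n.
At n = 12: a_12 = 2380562.

2380562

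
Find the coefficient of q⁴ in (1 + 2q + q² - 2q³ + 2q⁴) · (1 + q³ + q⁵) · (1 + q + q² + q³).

6

(1 + 2q + q² - 2q³ + 2q⁴) has coefficients 1,2,1,-2,2 for degrees 0…4.
(1 + q³ + q⁵) has coefficients 1,0,0,1,0 for degrees 0…4.
Finally multiplying by (1 + q + q² + q³), the product of all factors after the first has coefficients 1,1,1,2,1 for degrees 0…4.
[q⁴] = 1·1 + 2·2 + 1·1 − 2·1 + 2·1 = 6.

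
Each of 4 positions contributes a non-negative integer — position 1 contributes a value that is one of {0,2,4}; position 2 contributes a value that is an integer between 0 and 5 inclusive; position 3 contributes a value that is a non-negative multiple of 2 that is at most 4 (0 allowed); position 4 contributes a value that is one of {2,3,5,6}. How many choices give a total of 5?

7

The generating function for the choices is (1 + t² + t⁴)·(1 + t + t² + t³ + t⁴ + t⁵)·(1 + t² + t⁴)·(t² + t³ + t⁵ + t⁶); the count is [t⁵].
(1 + t² + t⁴) has coefficients 1,0,1,0,1 for degrees 0…4.
(1 + t + t² + t³ + t⁴ + t⁵) has coefficients 1,1,1,1,1,1 for degrees 0…5.
Multiplying by (1 + t² + t⁴) gives running coefficients 1,1,2,2,3,3 for degrees 0…5.
Finally multiplying by (t² + t³ + t⁵ + t⁶), the product of all factors after the first has coefficients 0,0,1,2,3,5 for degrees 0…5.
[t⁵] = 1·5 + 1·2 + 1·0 = 7.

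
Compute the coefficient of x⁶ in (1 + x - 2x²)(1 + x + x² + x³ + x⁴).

(1 + x - 2x²) has coefficients 1,1,-2 for degrees 0…2.
(1 + x + x² + x³ + x⁴) has coefficients 1,1,1,1,1,0,0 for degrees 0…6.
[x⁶] = 1·0 + 1·0 − 2·1 = -2.

-2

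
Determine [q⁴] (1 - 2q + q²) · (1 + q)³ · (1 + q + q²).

-3

(1 - 2q + q²) has coefficients 1,-2,1 for degrees 0…2.
(1 + q)³ has coefficients 1,3,3,1,0 for degrees 0…4.
Finally multiplying by (1 + q + q²), the product of all factors after the first has coefficients 1,4,7,7,4 for degrees 0…4.
[q⁴] = 1·4 − 2·7 + 1·7 = -3.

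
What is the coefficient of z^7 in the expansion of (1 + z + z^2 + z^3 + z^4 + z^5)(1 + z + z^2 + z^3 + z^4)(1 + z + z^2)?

12

(1 + z + z^2 + z^3 + z^4 + z^5) has coefficients 1,1,1,1,1,1 for degrees 0…5.
(1 + z + z^2 + z^3 + z^4) has coefficients 1,1,1,1,1,0,0,0 for degrees 0…7.
Finally multiplying by (1 + z + z^2), the product of all factors after the first has coefficients 1,2,3,3,3,2,1,0 for degrees 0…7.
[z^7] = 1·0 + 1·1 + 1·2 + 1·3 + 1·3 + 1·3 = 12.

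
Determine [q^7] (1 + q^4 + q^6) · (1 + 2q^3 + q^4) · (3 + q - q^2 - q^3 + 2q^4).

(1 + q^4 + q^6) has coefficients 1,0,0,0,1,0,1 for degrees 0…6.
(1 + 2q^3 + q^4) has coefficients 1,0,0,2,1,0,0,0 for degrees 0…7.
Finally multiplying by (3 + q - q^2 - q^3 + 2q^4), the product of all factors after the first has coefficients 3,1,-1,5,7,-1,-3,3 for degrees 0…7.
[q^7] = 1·3 + 1·5 + 1·1 = 9.

9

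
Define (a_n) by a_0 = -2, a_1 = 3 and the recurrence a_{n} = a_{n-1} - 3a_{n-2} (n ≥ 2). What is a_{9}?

-432

The ordinary generating function has denominator 1 - z + 3z^2.
Iterating the recurrence: a_0,…,a_{9} = -2, 3, 9, 0, -27, -27, 54, 135, -27, -432.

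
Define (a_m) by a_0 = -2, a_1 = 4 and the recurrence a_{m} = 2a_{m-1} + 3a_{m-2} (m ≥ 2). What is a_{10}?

29522

The ordinary generating function has denominator 1 - 2t - 3t^2.
Iterating the recurrence: a_0,…,a_{10} = -2, 4, 2, 16, 38, 124, 362, 1096, 3278, 9844, 29522.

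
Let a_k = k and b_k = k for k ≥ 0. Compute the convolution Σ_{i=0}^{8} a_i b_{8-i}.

Write out a_i and b_{8-i} for i = 0,…,8 and sum the products.
Σ = 0·8 + 1·7 + 2·6 + 3·5 + 4·4 + 5·3 + 6·2 + 7·1 + 8·0 = 84.

84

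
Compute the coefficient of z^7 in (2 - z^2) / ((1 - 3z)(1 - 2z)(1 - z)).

17694

Partial fractions give a closed form: a_n = (17/2)·3^n + (-7)·2^n + (1/2)·1^n.
At n = 7: a_7 = 17694.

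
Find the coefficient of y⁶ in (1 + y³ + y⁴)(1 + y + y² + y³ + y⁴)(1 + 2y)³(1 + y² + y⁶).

102

(1 + y³ + y⁴) has coefficients 1,0,0,1,1 for degrees 0…4.
(1 + y + y² + y³ + y⁴) has coefficients 1,1,1,1,1,0,0 for degrees 0…6.
Multiplying by (1 + 2y)³ gives running coefficients 1,7,19,27,27,26,20 for degrees 0…6.
Finally multiplying by (1 + y² + y⁶), the product of all factors after the first has coefficients 1,7,20,34,46,53,48 for degrees 0…6.
[y⁶] = 1·48 + 1·34 + 1·20 = 102.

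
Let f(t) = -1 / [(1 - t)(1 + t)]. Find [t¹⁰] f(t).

-1

Partial fractions give a closed form: a_n = (-1/2)·1^n + (-1/2)·(-1)^n.
At n = 10: a_10 = -1.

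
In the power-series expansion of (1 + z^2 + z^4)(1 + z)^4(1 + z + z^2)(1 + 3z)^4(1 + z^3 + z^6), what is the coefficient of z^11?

(1 + z^2 + z^4) has coefficients 1,0,1,0,1 for degrees 0…4.
(1 + z)^4 has coefficients 1,4,6,4,1,0,0,0,0,0,0,0 for degrees 0…11.
Multiplying by (1 + z + z^2) gives running coefficients 1,5,11,14,11,5,1,0,0,0,0,0 for degrees 0…11.
Multiplying by (1 + 3z)^4 gives running coefficients 1,17,125,524,1394,2486,3058,2604,1485,513,81,0 for degrees 0…11.
Finally multiplying by (1 + z^3 + z^6), the product of all factors after the first has coefficients 1,17,125,525,1411,2611,3583,4015,4096,4095,4079,3971 for degrees 0…11.
[z^11] = 1·3971 + 1·4095 + 1·4015 = 12081.

12081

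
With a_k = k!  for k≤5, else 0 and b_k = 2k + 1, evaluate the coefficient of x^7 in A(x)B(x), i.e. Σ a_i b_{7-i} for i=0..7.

Write out a_i and b_{7-i} for i = 0,…,7 and sum the products.
Σ = 1·15 + 1·13 + 2·11 + 6·9 + 24·7 + 120·5 + 0·3 + 0·1 = 872.

872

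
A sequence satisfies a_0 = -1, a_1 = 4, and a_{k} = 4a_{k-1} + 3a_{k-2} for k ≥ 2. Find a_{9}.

The ordinary generating function has denominator 1 - 4x - 3x^2.
Iterating the recurrence: a_0,…,a_{9} = -1, 4, 13, 64, 295, 1372, 6373, 29608, 137551, 639028.

639028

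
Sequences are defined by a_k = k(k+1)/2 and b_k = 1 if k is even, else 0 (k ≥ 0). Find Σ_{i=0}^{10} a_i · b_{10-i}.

125

The convolution is the x^10 coefficient of A(x)B(x).
Σ = 0·1 + 1·0 + 3·1 + 6·0 + 10·1 + 15·0 + 21·1 + 28·0 + 36·1 + 45·0 + 55·1 = 125.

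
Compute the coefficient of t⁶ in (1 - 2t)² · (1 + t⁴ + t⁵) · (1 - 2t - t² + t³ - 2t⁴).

-3

(1 - 2t)² has coefficients 1,-4,4 for degrees 0…2.
(1 + t⁴ + t⁵) has coefficients 1,0,0,0,1,1,0 for degrees 0…6.
Finally multiplying by (1 - 2t - t² + t³ - 2t⁴), the product of all factors after the first has coefficients 1,-2,-1,1,-1,-1,-3 for degrees 0…6.
[t⁶] = 1·(-3) − 4·(-1) + 4·(-1) = -3.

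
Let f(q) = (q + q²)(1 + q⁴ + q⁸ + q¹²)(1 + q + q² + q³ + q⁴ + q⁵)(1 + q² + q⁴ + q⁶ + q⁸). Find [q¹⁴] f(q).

16

(q + q²) has coefficients 0,1,1 for degrees 0…2.
(1 + q⁴ + q⁸ + q¹²) has coefficients 1,0,0,0,1,0,0,0,1,0,0,0,1,0,0 for degrees 0…14.
Multiplying by (1 + q + q² + q³ + q⁴ + q⁵) gives running coefficients 1,1,1,1,2,2,1,1,2,2,1,1,2,2,1 for degrees 0…14.
Finally multiplying by (1 + q² + q⁴ + q⁶ + q⁸), the product of all factors after the first has coefficients 1,1,2,2,4,4,5,5,7,7,7,7,8,8,7 for degrees 0…14.
[q¹⁴] = 1·8 + 1·8 = 16.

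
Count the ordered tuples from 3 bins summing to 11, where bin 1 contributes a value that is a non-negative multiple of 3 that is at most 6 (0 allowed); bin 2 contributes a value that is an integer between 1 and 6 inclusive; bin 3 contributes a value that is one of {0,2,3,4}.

7

The generating function for the choices is (1 + z³ + z⁶)·(z + z² + z³ + z⁴ + z⁵ + z⁶)·(1 + z² + z³ + z⁴); the count is [z¹¹].
(1 + z³ + z⁶) has coefficients 1,0,0,1,0,0,1 for degrees 0…6.
(z + z² + z³ + z⁴ + z⁵ + z⁶) has coefficients 0,1,1,1,1,1,1,0,0,0,0,0 for degrees 0…11.
Finally multiplying by (1 + z² + z³ + z⁴), the product of all factors after the first has coefficients 0,1,1,2,3,4,4,3,3,2,1,0 for degrees 0…11.
[z¹¹] = 1·0 + 1·3 + 1·4 = 7.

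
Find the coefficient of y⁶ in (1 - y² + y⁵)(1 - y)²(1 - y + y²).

(1 - y² + y⁵) has coefficients 1,0,-1,0,0,1 for degrees 0…5.
(1 - y)² has coefficients 1,-2,1,0,0,0,0 for degrees 0…6.
Finally multiplying by (1 - y + y²), the product of all factors after the first has coefficients 1,-3,4,-3,1,0,0 for degrees 0…6.
[y⁶] = 1·0 − 1·1 + 1·(-3) = -4.

-4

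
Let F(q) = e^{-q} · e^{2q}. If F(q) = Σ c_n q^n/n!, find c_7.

1

The EGF product rule gives c_7 = Σ_{k_1+k_2=7} C(7; k_1,k_2) · ∏ g_i(k_i), where e^{-q} gives (-1)^k; e^{2q} gives (2)^k.
g_1(k) for k = 0…7: 1, -1, 1, -1, 1, -1, 1, -1.
g_2(k) for k = 0…7: 1, 2, 4, 8, 16, 32, 64, 128.
c_7 = Σ_k C(7,k)·g_1(k)·g_2(7−k) = 1·1·128 + 7·(-1)·64 + 21·1·32 + 35·(-1)·16 + 35·1·8 + 21·(-1)·4 + 7·1·2 + 1·(-1)·1 = 128 − 448 + 672 − 560 + 280 − 84 + 14 − 1 = 1.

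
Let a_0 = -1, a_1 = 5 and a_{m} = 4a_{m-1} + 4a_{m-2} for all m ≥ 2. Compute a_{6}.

The ordinary generating function has denominator 1 - 4t - 4t^2.
Iterating the recurrence: a_0,…,a_{6} = -1, 5, 16, 84, 400, 1936, 9344.

9344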